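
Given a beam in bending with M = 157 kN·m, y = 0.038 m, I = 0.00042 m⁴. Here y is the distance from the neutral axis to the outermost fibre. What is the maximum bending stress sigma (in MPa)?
Model: a beam in bending, so sigma = (M·y) / I.
Convert to SI units:
  M = 157 kN·m = 157000 N·m
Substitute:
  sigma = (157000 × 0.038) / 0.00042
  sigma = 1.42 × 10⁷ Pa
Convert: sigma = 1.42 × 10⁷ Pa = 14.2 MPa
Final answer: sigma = 14.2 MPa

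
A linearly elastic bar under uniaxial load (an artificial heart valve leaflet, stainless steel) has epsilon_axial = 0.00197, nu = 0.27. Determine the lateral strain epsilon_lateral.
Model: a linearly elastic bar under uniaxial load, so epsilon_lateral = -nu·epsilon_axial.
Substitute:
  epsilon_lateral = -(0.27 × 0.00197)
  epsilon_lateral = -0.0005319
Final answer: epsilon_lateral = -0.0005319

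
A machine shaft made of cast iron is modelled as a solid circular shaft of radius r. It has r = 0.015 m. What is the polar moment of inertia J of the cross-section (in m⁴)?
Model: a solid circular shaft of radius r, so J = (π·r^4) / 2.
Substitute:
  J = (π × 0.015^4) / 2
  J = 7.952 × 10⁻⁸ m⁴
Final answer: J = 7.952 × 10⁻⁸ m⁴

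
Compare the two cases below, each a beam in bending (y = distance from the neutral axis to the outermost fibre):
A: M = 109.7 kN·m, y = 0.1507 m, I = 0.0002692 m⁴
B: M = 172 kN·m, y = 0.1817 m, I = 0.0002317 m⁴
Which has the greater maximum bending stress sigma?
Model: a beam in bending (y = distance from the neutral axis to the outermost fibre), so sigma = (M·y) / I (SI units).
  A: sigma = (109700 × 0.1507) / 0.0002692 = 6.141 × 10⁷ Pa = 61.41 MPa
  B: sigma = (172000 × 0.1817) / 0.0002317 = 1.349 × 10⁸ Pa = 134.9 MPa
134.9 MPa > 61.41 MPa, so B is larger.
Final answer: B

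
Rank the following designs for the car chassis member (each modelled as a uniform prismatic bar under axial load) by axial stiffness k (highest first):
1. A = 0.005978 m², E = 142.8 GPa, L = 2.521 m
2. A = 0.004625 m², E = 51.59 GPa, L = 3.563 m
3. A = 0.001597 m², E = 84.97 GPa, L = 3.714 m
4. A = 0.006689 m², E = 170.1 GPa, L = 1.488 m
Model: a uniform prismatic bar under axial load, so k = (A·E) / L (SI units).
  Case 1: k = (0.005978 × (1.428 × 10¹¹)) / 2.521 = 3.386 × 10⁸ N/m = 338.6 MN/m
  Case 2: k = (0.004625 × (5.159 × 10¹⁰)) / 3.563 = 6.697 × 10⁷ N/m = 66.97 MN/m
  Case 3: k = (0.001597 × (8.497 × 10¹⁰)) / 3.714 = 3.654 × 10⁷ N/m = 36.54 MN/m
  Case 4: k = (0.006689 × (1.701 × 10¹¹)) / 1.488 = 7.646 × 10⁸ N/m = 764.6 MN/m
Ordering: 764.6 MN/m (case 4) > 338.6 MN/m (case 1) > 66.97 MN/m (case 2) > 36.54 MN/m (case 3)
Final answer: 4, 1, 2, 3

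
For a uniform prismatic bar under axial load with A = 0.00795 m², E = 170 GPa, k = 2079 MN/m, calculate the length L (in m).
Model: a uniform prismatic bar under axial load, so k = (A·E) / L.
Solve for L: L = (A·E) / k.
Convert to SI units:
  E = 170 GPa = 1.7 × 10¹¹ Pa
  k = 2079 MN/m = 2.079 × 10⁹ N/m
Substitute:
  L = (0.00795 × (1.7 × 10¹¹)) / (2.079 × 10⁹)
  L = 0.6501 m
Final answer: L = 0.6501 m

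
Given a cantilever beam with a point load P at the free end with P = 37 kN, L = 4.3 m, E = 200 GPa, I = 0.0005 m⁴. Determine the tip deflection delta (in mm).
Model: a cantilever beam with a point load P at the free end, so delta = (P·L^3) / (3·E·I).
Convert to SI units:
  P = 37 kN = 37000 N
  E = 200 GPa = 2 × 10¹¹ Pa
Substitute:
  delta = (37000 × 4.3^3) / (3 × (2 × 10¹¹) × 0.0005)
  delta = 0.009806 m
Convert: delta = 0.009806 m = 9.806 mm
Final answer: delta = 9.806 mm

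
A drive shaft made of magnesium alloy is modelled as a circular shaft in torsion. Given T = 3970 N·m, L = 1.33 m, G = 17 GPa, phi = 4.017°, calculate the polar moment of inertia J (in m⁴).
Model: a circular shaft in torsion, so phi = (T·L) / (G·J).
Solve for J: J = (T·L) / (phi·G).
Convert to SI units:
  G = 17 GPa = 1.7 × 10¹⁰ Pa
  phi = 4.017° = 0.07011 rad
Substitute:
  J = (3970 × 1.33) / (0.07011 × (1.7 × 10¹⁰))
  J = 4.43 × 10⁻⁶ m⁴
Final answer: J = 4.43 × 10⁻⁶ m⁴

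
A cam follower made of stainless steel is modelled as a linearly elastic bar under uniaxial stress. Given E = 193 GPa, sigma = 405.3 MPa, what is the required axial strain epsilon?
Model: a linearly elastic bar under uniaxial stress, so sigma = E·epsilon.
Solve for epsilon: epsilon = sigma / E.
Convert to SI units:
  E = 193 GPa = 1.93 × 10¹¹ Pa
  sigma = 405.3 MPa = 4.053 × 10⁸ Pa
Substitute:
  epsilon = (4.053 × 10⁸) / (1.93 × 10¹¹)
  epsilon = 0.0021
Final answer: epsilon = 0.0021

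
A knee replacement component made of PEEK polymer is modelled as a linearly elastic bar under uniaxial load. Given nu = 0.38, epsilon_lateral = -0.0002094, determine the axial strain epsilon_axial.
Model: a linearly elastic bar under uniaxial load, so epsilon_lateral = -nu·epsilon_axial.
Solve for epsilon_axial: epsilon_axial = -epsilon_lateral / nu.
Substitute:
  epsilon_axial = -(-0.0002094) / 0.38
  epsilon_axial = 0.0005511
Final answer: epsilon_axial = 0.0005511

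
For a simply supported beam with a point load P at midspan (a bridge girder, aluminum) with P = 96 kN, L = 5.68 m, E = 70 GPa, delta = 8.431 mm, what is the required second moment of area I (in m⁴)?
Model: a simply supported beam with a point load P at midspan, so delta = (P·L^3) / (48·E·I).
Solve for I: I = (P·L^3) / (48·delta·E).
Convert to SI units:
  P = 96 kN = 96000 N
  E = 70 GPa = 7 × 10¹⁰ Pa
  delta = 8.431 mm = 0.008431 m
Substitute:
  I = (96000 × 5.68^3) / (48 × 0.008431 × (7 × 10¹⁰))
  I = 0.000621 m⁴
Final answer: I = 0.000621 m⁴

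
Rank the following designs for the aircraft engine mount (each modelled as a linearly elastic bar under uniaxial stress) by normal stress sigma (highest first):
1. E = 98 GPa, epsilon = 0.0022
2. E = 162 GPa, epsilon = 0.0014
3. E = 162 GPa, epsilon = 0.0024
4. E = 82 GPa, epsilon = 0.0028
Model: a linearly elastic bar under uniaxial stress, so sigma = E·epsilon (SI units).
  Case 1: sigma = (9.8 × 10¹⁰) × 0.0022 = 2.156 × 10⁸ Pa = 215.6 MPa
  Case 2: sigma = (1.62 × 10¹¹) × 0.0014 = 2.268 × 10⁸ Pa = 226.8 MPa
  Case 3: sigma = (1.62 × 10¹¹) × 0.0024 = 3.888 × 10⁸ Pa = 388.8 MPa
  Case 4: sigma = (8.2 × 10¹⁰) × 0.0028 = 2.296 × 10⁸ Pa = 229.6 MPa
Ordering: 388.8 MPa (case 3) > 229.6 MPa (case 4) > 226.8 MPa (case 2) > 215.6 MPa (case 1)
Final answer: 3, 4, 2, 1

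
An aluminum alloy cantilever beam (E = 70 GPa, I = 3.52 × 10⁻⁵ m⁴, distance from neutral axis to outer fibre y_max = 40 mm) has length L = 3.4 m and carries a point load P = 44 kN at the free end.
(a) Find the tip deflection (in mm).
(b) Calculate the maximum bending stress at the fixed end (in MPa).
(a) Tip deflection of a cantilever with an end point load: δ = P·L^3 / (3·E·I). Convert P = 44 kN = 44000 N, E = 70 GPa = 7 × 10¹⁰ Pa.
  δ = (44000 × 3.4^3) / (3 × (7 × 10¹⁰) × (3.52 × 10⁻⁵)) = 0.234 m = 234 mm
(b) Maximum bending moment at the fixed end: M = P·L = 44000 × 3.4 = 149600 N·m. Convert y_max = 40 mm = 0.04 m.
  σ = M·y_max / I = (149600 × 0.04) / (3.52 × 10⁻⁵) = 1.7 × 10⁸ Pa = 170 MPa
Final answer: (a) δ = 234 mm, (b) σ = 170 MPa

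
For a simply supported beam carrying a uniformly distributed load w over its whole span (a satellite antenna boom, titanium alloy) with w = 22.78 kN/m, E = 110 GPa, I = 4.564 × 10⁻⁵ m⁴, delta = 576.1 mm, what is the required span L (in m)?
Model: a simply supported beam carrying a uniformly distributed load w over its whole span, so delta = (5·w·L^4) / (384·E·I).
Solve for L: L = ((384·delta·E·I) / (5·w))^(1/4).
Convert to SI units:
  w = 22.78 kN/m = 22780 N/m
  E = 110 GPa = 1.1 × 10¹¹ Pa
  delta = 576.1 mm = 0.5761 m
Substitute:
  L = ((384 × 0.5761 × (1.1 × 10¹¹) × (4.564 × 10⁻⁵)) / (5 × 22780))^(1/4)
  L = 9.937 m
Final answer: L = 9.937 m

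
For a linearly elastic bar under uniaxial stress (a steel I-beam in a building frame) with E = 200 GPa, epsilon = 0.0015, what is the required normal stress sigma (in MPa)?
Model: a linearly elastic bar under uniaxial stress, so epsilon = sigma / E.
Solve for sigma: sigma = epsilon·E.
Convert to SI units:
  E = 200 GPa = 2 × 10¹¹ Pa
Substitute:
  sigma = 0.0015 × (2 × 10¹¹)
  sigma = 3 × 10⁸ Pa
Convert: sigma = 3 × 10⁸ Pa = 300 MPa
Final answer: sigma = 300 MPa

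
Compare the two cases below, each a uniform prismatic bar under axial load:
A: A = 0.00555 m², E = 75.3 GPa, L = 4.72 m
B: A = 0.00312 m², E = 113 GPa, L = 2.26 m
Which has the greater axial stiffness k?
Model: a uniform prismatic bar under axial load, so k = (A·E) / L (SI units).
  A: k = (0.00555 × (7.53 × 10¹⁰)) / 4.72 = 8.854 × 10⁷ N/m = 88.54 MN/m
  B: k = (0.00312 × (1.13 × 10¹¹)) / 2.26 = 1.56 × 10⁸ N/m = 156 MN/m
156 MN/m > 88.54 MN/m, so B is larger.
Final answer: B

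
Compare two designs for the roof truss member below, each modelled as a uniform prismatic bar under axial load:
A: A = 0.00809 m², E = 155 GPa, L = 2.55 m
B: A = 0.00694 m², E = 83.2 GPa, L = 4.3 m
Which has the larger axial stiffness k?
Model: a uniform prismatic bar under axial load, so k = (A·E) / L (SI units).
  A: k = (0.00809 × (1.55 × 10¹¹)) / 2.55 = 4.917 × 10⁸ N/m = 491.7 MN/m
  B: k = (0.00694 × (8.32 × 10¹⁰)) / 4.3 = 1.343 × 10⁸ N/m = 134.3 MN/m
491.7 MN/m > 134.3 MN/m, so A is larger.
Final answer: A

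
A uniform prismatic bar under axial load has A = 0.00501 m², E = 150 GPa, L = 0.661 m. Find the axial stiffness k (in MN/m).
Model: a uniform prismatic bar under axial load, so k = (A·E) / L.
Convert to SI units:
  E = 150 GPa = 1.5 × 10¹¹ Pa
Substitute:
  k = (0.00501 × (1.5 × 10¹¹)) / 0.661
  k = 1.137 × 10⁹ N/m
Convert: k = 1.137 × 10⁹ N/m = 1137 MN/m
Final answer: k = 1137 MN/m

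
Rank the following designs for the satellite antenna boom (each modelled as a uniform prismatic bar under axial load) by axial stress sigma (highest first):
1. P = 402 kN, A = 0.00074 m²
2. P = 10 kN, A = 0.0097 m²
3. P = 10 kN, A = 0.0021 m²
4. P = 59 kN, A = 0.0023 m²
Model: a uniform prismatic bar under axial load, so sigma = P / A (SI units).
  Case 1: sigma = 402000 / 0.00074 = 5.432 × 10⁸ Pa = 543.2 MPa
  Case 2: sigma = 10000 / 0.0097 = 1.031 × 10⁶ Pa = 1.031 MPa
  Case 3: sigma = 10000 / 0.0021 = 4.762 × 10⁶ Pa = 4.762 MPa
  Case 4: sigma = 59000 / 0.0023 = 2.565 × 10⁷ Pa = 25.65 MPa
Ordering: 543.2 MPa (case 1) > 25.65 MPa (case 4) > 4.762 MPa (case 3) > 1.031 MPa (case 2)
Final answer: 1, 4, 3, 2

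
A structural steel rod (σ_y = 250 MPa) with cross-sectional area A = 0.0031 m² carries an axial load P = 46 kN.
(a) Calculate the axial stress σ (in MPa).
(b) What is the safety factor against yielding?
(a) Axial stress σ = P/A. Convert P = 46 kN = 46000 N.
  σ = 46000 / 0.0031 = 1.484 × 10⁷ Pa = 14.84 MPa
(b) Safety factor SF = σ_y/σ = 250 / 14.84 = 16.85
Final answer: (a) σ = 14.84 MPa, (b) SF = 16.85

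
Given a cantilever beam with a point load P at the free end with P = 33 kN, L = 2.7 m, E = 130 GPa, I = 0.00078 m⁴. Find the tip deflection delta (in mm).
Model: a cantilever beam with a point load P at the free end, so delta = (P·L^3) / (3·E·I).
Convert to SI units:
  P = 33 kN = 33000 N
  E = 130 GPa = 1.3 × 10¹¹ Pa
Substitute:
  delta = (33000 × 2.7^3) / (3 × (1.3 × 10¹¹) × 0.00078)
  delta = 0.002135 m
Convert: delta = 0.002135 m = 2.135 mm
Final answer: delta = 2.135 mm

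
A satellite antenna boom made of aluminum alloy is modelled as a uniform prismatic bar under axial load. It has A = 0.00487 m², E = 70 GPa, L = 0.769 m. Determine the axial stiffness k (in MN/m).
Model: a uniform prismatic bar under axial load, so k = (A·E) / L.
Convert to SI units:
  E = 70 GPa = 7 × 10¹⁰ Pa
Substitute:
  k = (0.00487 × (7 × 10¹⁰)) / 0.769
  k = 4.433 × 10⁸ N/m
Convert: k = 4.433 × 10⁸ N/m = 443.3 MN/m
Final answer: k = 443.3 MN/m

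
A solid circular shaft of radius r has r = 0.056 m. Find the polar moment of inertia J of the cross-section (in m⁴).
Model: a solid circular shaft of radius r, so J = (π·r^4) / 2.
Substitute:
  J = (π × 0.056^4) / 2
  J = 1.545 × 10⁻⁵ m⁴
Final answer: J = 1.545 × 10⁻⁵ m⁴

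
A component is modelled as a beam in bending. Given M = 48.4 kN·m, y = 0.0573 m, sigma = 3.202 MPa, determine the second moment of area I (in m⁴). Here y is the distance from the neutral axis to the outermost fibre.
Model: a beam in bending, so sigma = (M·y) / I.
Solve for I: I = (M·y) / sigma.
Convert to SI units:
  M = 48.4 kN·m = 48400 N·m
  sigma = 3.202 MPa = 3.202 × 10⁶ Pa
Substitute:
  I = (48400 × 0.0573) / (3.202 × 10⁶)
  I = 0.0008661 m⁴
Final answer: I = 0.0008661 m⁴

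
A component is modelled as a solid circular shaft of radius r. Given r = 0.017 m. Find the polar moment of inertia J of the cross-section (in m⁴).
Model: a solid circular shaft of radius r, so J = (π·r^4) / 2.
Substitute:
  J = (π × 0.017^4) / 2
  J = 1.312 × 10⁻⁷ m⁴
Final answer: J = 1.312 × 10⁻⁷ m⁴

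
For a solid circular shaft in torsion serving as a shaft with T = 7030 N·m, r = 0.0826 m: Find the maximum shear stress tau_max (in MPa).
Model: a solid circular shaft in torsion, so tau_max = (2·T) / (π·r^3).
Substitute:
  tau_max = (2 × 7030) / (π × 0.0826^3)
  tau_max = 7.941 × 10⁶ Pa
Convert: tau_max = 7.941 × 10⁶ Pa = 7.941 MPa
Final answer: tau_max = 7.941 MPa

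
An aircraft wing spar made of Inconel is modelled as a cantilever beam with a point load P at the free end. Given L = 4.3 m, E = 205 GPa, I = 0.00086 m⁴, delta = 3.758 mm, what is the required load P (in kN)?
Model: a cantilever beam with a point load P at the free end, so delta = (P·L^3) / (3·E·I).
Solve for P: P = (3·delta·E·I) / L^3.
Convert to SI units:
  E = 205 GPa = 2.05 × 10¹¹ Pa
  delta = 3.758 mm = 0.003758 m
Substitute:
  P = (3 × 0.003758 × (2.05 × 10¹¹) × 0.00086) / 4.3^3
  P = 25000 N
Convert: P = 25000 N = 25 kN
Final answer: P = 25 kN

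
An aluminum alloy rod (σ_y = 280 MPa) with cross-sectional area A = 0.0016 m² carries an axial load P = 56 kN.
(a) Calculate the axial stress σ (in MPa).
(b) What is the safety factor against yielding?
(a) Axial stress σ = P/A. Convert P = 56 kN = 56000 N.
  σ = 56000 / 0.0016 = 3.5 × 10⁷ Pa = 35 MPa
(b) Safety factor SF = σ_y/σ = 280 / 35 = 8
Final answer: (a) σ = 35 MPa, (b) SF = 8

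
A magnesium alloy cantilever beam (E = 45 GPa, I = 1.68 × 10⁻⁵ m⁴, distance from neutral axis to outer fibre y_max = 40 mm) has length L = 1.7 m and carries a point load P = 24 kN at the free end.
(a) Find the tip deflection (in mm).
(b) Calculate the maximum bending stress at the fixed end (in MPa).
(a) Tip deflection of a cantilever with an end point load: δ = P·L^3 / (3·E·I). Convert P = 24 kN = 24000 N, E = 45 GPa = 4.5 × 10¹⁰ Pa.
  δ = (24000 × 1.7^3) / (3 × (4.5 × 10¹⁰) × (1.68 × 10⁻⁵)) = 0.05199 m = 51.99 mm
(b) Maximum bending moment at the fixed end: M = P·L = 24000 × 1.7 = 40800 N·m. Convert y_max = 40 mm = 0.04 m.
  σ = M·y_max / I = (40800 × 0.04) / (1.68 × 10⁻⁵) = 9.714 × 10⁷ Pa = 97.14 MPa
Final answer: (a) δ = 51.99 mm, (b) σ = 97.14 MPa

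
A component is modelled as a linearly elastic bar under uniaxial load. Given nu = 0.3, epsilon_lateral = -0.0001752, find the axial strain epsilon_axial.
Model: a linearly elastic bar under uniaxial load, so epsilon_lateral = -nu·epsilon_axial.
Solve for epsilon_axial: epsilon_axial = -epsilon_lateral / nu.
Substitute:
  epsilon_axial = -(-0.0001752) / 0.3
  epsilon_axial = 0.000584
Final answer: epsilon_axial = 0.000584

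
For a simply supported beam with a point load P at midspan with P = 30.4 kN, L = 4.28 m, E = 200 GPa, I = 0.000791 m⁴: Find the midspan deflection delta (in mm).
Model: a simply supported beam with a point load P at midspan, so delta = (P·L^3) / (48·E·I).
Convert to SI units:
  P = 30.4 kN = 30400 N
  E = 200 GPa = 2 × 10¹¹ Pa
Substitute:
  delta = (30400 × 4.28^3) / (48 × (2 × 10¹¹) × 0.000791)
  delta = 0.0003139 m
Convert: delta = 0.0003139 m = 0.3139 mm
Final answer: delta = 0.3139 mm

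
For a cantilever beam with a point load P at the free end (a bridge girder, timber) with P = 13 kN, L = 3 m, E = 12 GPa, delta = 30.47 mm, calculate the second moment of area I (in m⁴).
Model: a cantilever beam with a point load P at the free end, so delta = (P·L^3) / (3·E·I).
Solve for I: I = (P·L^3) / (3·delta·E).
Convert to SI units:
  P = 13 kN = 13000 N
  E = 12 GPa = 1.2 × 10¹⁰ Pa
  delta = 30.47 mm = 0.03047 m
Substitute:
  I = (13000 × 3^3) / (3 × 0.03047 × (1.2 × 10¹⁰))
  I = 0.00032 m⁴
Final answer: I = 0.00032 m⁴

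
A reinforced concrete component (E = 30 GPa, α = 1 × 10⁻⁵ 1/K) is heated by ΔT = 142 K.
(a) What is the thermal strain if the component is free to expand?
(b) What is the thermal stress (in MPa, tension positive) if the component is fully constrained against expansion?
(a) Free thermal strain ε_th = α·ΔT = (1 × 10⁻⁵) × 142 = 0.00142
(b) Fully constrained, the expansion is suppressed, so σ = -E·α·ΔT. Convert E = 30 GPa = 3 × 10¹⁰ Pa.
  σ = -(3 × 10¹⁰) × (1 × 10⁻⁵) × 142 = -4.26 × 10⁷ Pa = -42.6 MPa (compressive)
Final answer: (a) ε_th = 0.00142, (b) σ = -42.6 MPa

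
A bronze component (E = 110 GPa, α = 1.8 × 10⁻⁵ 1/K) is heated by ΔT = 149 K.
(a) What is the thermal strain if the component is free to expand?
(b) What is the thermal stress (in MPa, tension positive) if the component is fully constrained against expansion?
(a) Free thermal strain ε_th = α·ΔT = (1.8 × 10⁻⁵) × 149 = 0.002682
(b) Fully constrained, the expansion is suppressed, so σ = -E·α·ΔT. Convert E = 110 GPa = 1.1 × 10¹¹ Pa.
  σ = -(1.1 × 10¹¹) × (1.8 × 10⁻⁵) × 149 = -2.95 × 10⁸ Pa = -295 MPa (compressive)
Final answer: (a) ε_th = 0.002682, (b) σ = -295 MPa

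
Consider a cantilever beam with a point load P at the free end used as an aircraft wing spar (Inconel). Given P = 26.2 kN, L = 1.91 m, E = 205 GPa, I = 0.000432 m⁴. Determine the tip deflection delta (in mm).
Model: a cantilever beam with a point load P at the free end, so delta = (P·L^3) / (3·E·I).
Convert to SI units:
  P = 26.2 kN = 26200 N
  E = 205 GPa = 2.05 × 10¹¹ Pa
Substitute:
  delta = (26200 × 1.91^3) / (3 × (2.05 × 10¹¹) × 0.000432)
  delta = 0.0006871 m
Convert: delta = 0.0006871 m = 0.6871 mm
Final answer: delta = 0.6871 mm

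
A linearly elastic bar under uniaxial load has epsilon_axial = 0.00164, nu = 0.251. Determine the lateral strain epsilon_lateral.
Model: a linearly elastic bar under uniaxial load, so epsilon_lateral = -nu·epsilon_axial.
Substitute:
  epsilon_lateral = -(0.251 × 0.00164)
  epsilon_lateral = -0.0004116
Final answer: epsilon_lateral = -0.0004116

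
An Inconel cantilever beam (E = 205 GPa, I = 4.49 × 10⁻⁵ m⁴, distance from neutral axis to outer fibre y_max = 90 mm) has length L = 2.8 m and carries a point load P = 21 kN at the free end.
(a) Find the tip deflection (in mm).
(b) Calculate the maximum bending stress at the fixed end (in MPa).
(a) Tip deflection of a cantilever with an end point load: δ = P·L^3 / (3·E·I). Convert P = 21 kN = 21000 N, E = 205 GPa = 2.05 × 10¹¹ Pa.
  δ = (21000 × 2.8^3) / (3 × (2.05 × 10¹¹) × (4.49 × 10⁻⁵)) = 0.01669 m = 16.69 mm
(b) Maximum bending moment at the fixed end: M = P·L = 21000 × 2.8 = 58800 N·m. Convert y_max = 90 mm = 0.09 m.
  σ = M·y_max / I = (58800 × 0.09) / (4.49 × 10⁻⁵) = 1.179 × 10⁸ Pa = 117.9 MPa
Final answer: (a) δ = 16.69 mm, (b) σ = 117.9 MPa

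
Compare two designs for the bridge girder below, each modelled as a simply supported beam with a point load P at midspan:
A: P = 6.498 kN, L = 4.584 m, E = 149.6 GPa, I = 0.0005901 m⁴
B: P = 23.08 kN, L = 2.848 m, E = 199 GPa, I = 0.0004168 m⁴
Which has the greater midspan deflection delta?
Model: a simply supported beam with a point load P at midspan, so delta = (P·L^3) / (48·E·I) (SI units).
  A: delta = (6498 × 4.584^3) / (48 × (1.496 × 10¹¹) × 0.0005901) = 0.0001477 m = 0.1477 mm
  B: delta = (23080 × 2.848^3) / (48 × (1.99 × 10¹¹) × 0.0004168) = 0.0001339 m = 0.1339 mm
0.1477 mm > 0.1339 mm, so A is larger.
Final answer: A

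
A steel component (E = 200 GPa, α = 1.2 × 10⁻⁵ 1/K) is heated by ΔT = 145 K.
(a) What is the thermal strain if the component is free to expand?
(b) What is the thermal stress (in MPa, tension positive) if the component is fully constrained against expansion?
(a) Free thermal strain ε_th = α·ΔT = (1.2 × 10⁻⁵) × 145 = 0.00174
(b) Fully constrained, the expansion is suppressed, so σ = -E·α·ΔT. Convert E = 200 GPa = 2 × 10¹¹ Pa.
  σ = -(2 × 10¹¹) × (1.2 × 10⁻⁵) × 145 = -3.48 × 10⁸ Pa = -348 MPa (compressive)
Final answer: (a) ε_th = 0.00174, (b) σ = -348 MPa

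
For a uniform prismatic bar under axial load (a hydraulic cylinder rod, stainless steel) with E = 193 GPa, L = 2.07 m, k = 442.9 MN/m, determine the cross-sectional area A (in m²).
Model: a uniform prismatic bar under axial load, so k = (A·E) / L.
Solve for A: A = (k·L) / E.
Convert to SI units:
  E = 193 GPa = 1.93 × 10¹¹ Pa
  k = 442.9 MN/m = 4.429 × 10⁸ N/m
Substitute:
  A = ((4.429 × 10⁸) × 2.07) / (1.93 × 10¹¹)
  A = 0.00475 m²
Final answer: A = 0.00475 m²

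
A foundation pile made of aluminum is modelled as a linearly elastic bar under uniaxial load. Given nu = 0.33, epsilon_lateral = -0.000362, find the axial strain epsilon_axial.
Model: a linearly elastic bar under uniaxial load, so epsilon_lateral = -nu·epsilon_axial.
Solve for epsilon_axial: epsilon_axial = -epsilon_lateral / nu.
Substitute:
  epsilon_axial = -(-0.000362) / 0.33
  epsilon_axial = 0.001097
Final answer: epsilon_axial = 0.001097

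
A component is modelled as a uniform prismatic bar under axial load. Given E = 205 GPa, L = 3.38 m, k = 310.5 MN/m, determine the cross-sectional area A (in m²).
Model: a uniform prismatic bar under axial load, so k = (A·E) / L.
Solve for A: A = (k·L) / E.
Convert to SI units:
  E = 205 GPa = 2.05 × 10¹¹ Pa
  k = 310.5 MN/m = 3.105 × 10⁸ N/m
Substitute:
  A = ((3.105 × 10⁸) × 3.38) / (2.05 × 10¹¹)
  A = 0.005119 m²
Final answer: A = 0.005119 m²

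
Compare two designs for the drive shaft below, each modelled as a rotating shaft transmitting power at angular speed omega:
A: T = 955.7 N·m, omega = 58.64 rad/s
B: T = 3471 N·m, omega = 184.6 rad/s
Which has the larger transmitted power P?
Model: a rotating shaft transmitting power at angular speed omega, so P = T·omega (SI units).
  A: P = 955.7 × 58.64 = 56040 W = 56.04 kW
  B: P = 3471 × 184.6 = 640700 W = 640.7 kW
640.7 kW > 56.04 kW, so B is larger.
Final answer: B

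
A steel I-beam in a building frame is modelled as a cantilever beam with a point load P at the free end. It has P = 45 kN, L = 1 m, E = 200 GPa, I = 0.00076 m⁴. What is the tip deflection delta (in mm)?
Model: a cantilever beam with a point load P at the free end, so delta = (P·L^3) / (3·E·I).
Convert to SI units:
  P = 45 kN = 45000 N
  E = 200 GPa = 2 × 10¹¹ Pa
Substitute:
  delta = (45000 × 1^3) / (3 × (2 × 10¹¹) × 0.00076)
  delta = 9.868 × 10⁻⁵ m
Convert: delta = 9.868 × 10⁻⁵ m = 0.09868 mm
Final answer: delta = 0.09868 mm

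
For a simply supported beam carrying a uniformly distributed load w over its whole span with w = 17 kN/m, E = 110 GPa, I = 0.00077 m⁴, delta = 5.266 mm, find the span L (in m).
Model: a simply supported beam carrying a uniformly distributed load w over its whole span, so delta = (5·w·L^4) / (384·E·I).
Solve for L: L = ((384·delta·E·I) / (5·w))^(1/4).
Convert to SI units:
  w = 17 kN/m = 17000 N/m
  E = 110 GPa = 1.1 × 10¹¹ Pa
  delta = 5.266 mm = 0.005266 m
Substitute:
  L = ((384 × 0.005266 × (1.1 × 10¹¹) × 0.00077) / (5 × 17000))^(1/4)
  L = 6.7 m
Final answer: L = 6.7 m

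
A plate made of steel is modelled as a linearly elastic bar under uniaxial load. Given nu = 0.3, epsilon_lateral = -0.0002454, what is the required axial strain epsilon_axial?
Model: a linearly elastic bar under uniaxial load, so epsilon_lateral = -nu·epsilon_axial.
Solve for epsilon_axial: epsilon_axial = -epsilon_lateral / nu.
Substitute:
  epsilon_axial = -(-0.0002454) / 0.3
  epsilon_axial = 0.000818
Final answer: epsilon_axial = 0.000818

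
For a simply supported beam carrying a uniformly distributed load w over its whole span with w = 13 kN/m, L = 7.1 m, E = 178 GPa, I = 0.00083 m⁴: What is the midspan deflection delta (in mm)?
Model: a simply supported beam carrying a uniformly distributed load w over its whole span, so delta = (5·w·L^4) / (384·E·I).
Convert to SI units:
  w = 13 kN/m = 13000 N/m
  E = 178 GPa = 1.78 × 10¹¹ Pa
Substitute:
  delta = (5 × 13000 × 7.1^4) / (384 × (1.78 × 10¹¹) × 0.00083)
  delta = 0.002912 m
Convert: delta = 0.002912 m = 2.912 mm
Final answer: delta = 2.912 mm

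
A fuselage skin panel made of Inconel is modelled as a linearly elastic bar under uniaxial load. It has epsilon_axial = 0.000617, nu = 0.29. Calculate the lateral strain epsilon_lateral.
Model: a linearly elastic bar under uniaxial load, so epsilon_lateral = -nu·epsilon_axial.
Substitute:
  epsilon_lateral = -(0.29 × 0.000617)
  epsilon_lateral = -0.0001789
Final answer: epsilon_lateral = -0.0001789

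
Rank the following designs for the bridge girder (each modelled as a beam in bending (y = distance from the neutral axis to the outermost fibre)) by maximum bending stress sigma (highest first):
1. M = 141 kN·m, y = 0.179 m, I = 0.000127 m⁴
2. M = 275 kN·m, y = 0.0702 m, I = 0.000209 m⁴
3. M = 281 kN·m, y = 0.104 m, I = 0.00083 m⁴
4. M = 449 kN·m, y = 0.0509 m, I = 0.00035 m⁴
Model: a beam in bending (y = distance from the neutral axis to the outermost fibre), so sigma = (M·y) / I (SI units).
  Case 1: sigma = (141000 × 0.179) / 0.000127 = 1.987 × 10⁸ Pa = 198.7 MPa
  Case 2: sigma = (275000 × 0.0702) / 0.000209 = 9.237 × 10⁷ Pa = 92.37 MPa
  Case 3: sigma = (281000 × 0.104) / 0.00083 = 3.521 × 10⁷ Pa = 35.21 MPa
  Case 4: sigma = (449000 × 0.0509) / 0.00035 = 6.53 × 10⁷ Pa = 65.3 MPa
Ordering: 198.7 MPa (case 1) > 92.37 MPa (case 2) > 65.3 MPa (case 4) > 35.21 MPa (case 3)
Final answer: 1, 2, 4, 3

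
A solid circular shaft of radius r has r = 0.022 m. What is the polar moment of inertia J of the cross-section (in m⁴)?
Model: a solid circular shaft of radius r, so J = (π·r^4) / 2.
Substitute:
  J = (π × 0.022^4) / 2
  J = 3.68 × 10⁻⁷ m⁴
Final answer: J = 3.68 × 10⁻⁷ m⁴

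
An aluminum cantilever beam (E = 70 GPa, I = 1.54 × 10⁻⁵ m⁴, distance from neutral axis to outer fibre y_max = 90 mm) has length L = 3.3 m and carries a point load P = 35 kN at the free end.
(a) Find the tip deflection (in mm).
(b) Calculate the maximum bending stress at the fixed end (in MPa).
(a) Tip deflection of a cantilever with an end point load: δ = P·L^3 / (3·E·I). Convert P = 35 kN = 35000 N, E = 70 GPa = 7 × 10¹⁰ Pa.
  δ = (35000 × 3.3^3) / (3 × (7 × 10¹⁰) × (1.54 × 10⁻⁵)) = 0.3889 m = 388.9 mm
(b) Maximum bending moment at the fixed end: M = P·L = 35000 × 3.3 = 115500 N·m. Convert y_max = 90 mm = 0.09 m.
  σ = M·y_max / I = (115500 × 0.09) / (1.54 × 10⁻⁵) = 6.75 × 10⁸ Pa = 675 MPa
Final answer: (a) δ = 388.9 mm, (b) σ = 675 MPa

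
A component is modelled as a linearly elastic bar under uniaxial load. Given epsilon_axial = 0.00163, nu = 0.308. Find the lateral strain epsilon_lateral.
Model: a linearly elastic bar under uniaxial load, so epsilon_lateral = -nu·epsilon_axial.
Substitute:
  epsilon_lateral = -(0.308 × 0.00163)
  epsilon_lateral = -0.000502
Final answer: epsilon_lateral = -0.000502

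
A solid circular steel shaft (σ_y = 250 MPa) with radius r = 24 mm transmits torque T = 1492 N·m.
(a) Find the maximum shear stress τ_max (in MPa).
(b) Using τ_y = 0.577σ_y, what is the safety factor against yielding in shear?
(a) For a solid circular shaft, τ_max = T·r/J with J = π·r^4/2, i.e. τ_max = 2·T / (π·r^3). Convert r = 24 mm = 0.024 m.
  τ_max = (2 × 1492) / (π × 0.024^3) = 6.871 × 10⁷ Pa = 68.71 MPa
(b) τ_y = 0.577 × 250 = 144.25 MPa
  SF = τ_y/τ_max = 144.25 / 68.71 = 2.099
Final answer: (a) τ_max = 68.71 MPa, (b) SF = 2.099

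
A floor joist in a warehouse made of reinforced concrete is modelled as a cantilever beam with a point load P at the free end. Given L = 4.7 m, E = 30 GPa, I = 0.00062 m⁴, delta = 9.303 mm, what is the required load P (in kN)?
Model: a cantilever beam with a point load P at the free end, so delta = (P·L^3) / (3·E·I).
Solve for P: P = (3·delta·E·I) / L^3.
Convert to SI units:
  E = 30 GPa = 3 × 10¹⁰ Pa
  delta = 9.303 mm = 0.009303 m
Substitute:
  P = (3 × 0.009303 × (3 × 10¹⁰) × 0.00062) / 4.7^3
  P = 5000 N
Convert: P = 5000 N = 5 kN
Final answer: P = 5 kN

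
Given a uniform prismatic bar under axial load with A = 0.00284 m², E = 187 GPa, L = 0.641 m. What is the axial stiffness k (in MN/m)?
Model: a uniform prismatic bar under axial load, so k = (A·E) / L.
Convert to SI units:
  E = 187 GPa = 1.87 × 10¹¹ Pa
Substitute:
  k = (0.00284 × (1.87 × 10¹¹)) / 0.641
  k = 8.285 × 10⁸ N/m
Convert: k = 8.285 × 10⁸ N/m = 828.5 MN/m
Final answer: k = 828.5 MN/m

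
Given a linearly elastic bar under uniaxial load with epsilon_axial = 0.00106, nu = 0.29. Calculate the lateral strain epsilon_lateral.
Model: a linearly elastic bar under uniaxial load, so epsilon_lateral = -nu·epsilon_axial.
Substitute:
  epsilon_lateral = -(0.29 × 0.00106)
  epsilon_lateral = -0.0003074
Final answer: epsilon_lateral = -0.0003074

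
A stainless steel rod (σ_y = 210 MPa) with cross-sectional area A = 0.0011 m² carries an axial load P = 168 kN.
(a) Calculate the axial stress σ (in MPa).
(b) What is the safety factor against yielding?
(a) Axial stress σ = P/A. Convert P = 168 kN = 168000 N.
  σ = 168000 / 0.0011 = 1.527 × 10⁸ Pa = 152.7 MPa
(b) Safety factor SF = σ_y/σ = 210 / 152.7 = 1.375
Final answer: (a) σ = 152.7 MPa, (b) SF = 1.375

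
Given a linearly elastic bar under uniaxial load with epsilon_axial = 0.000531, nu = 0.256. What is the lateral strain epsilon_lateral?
Model: a linearly elastic bar under uniaxial load, so epsilon_lateral = -nu·epsilon_axial.
Substitute:
  epsilon_lateral = -(0.256 × 0.000531)
  epsilon_lateral = -0.0001359
Final answer: epsilon_lateral = -0.0001359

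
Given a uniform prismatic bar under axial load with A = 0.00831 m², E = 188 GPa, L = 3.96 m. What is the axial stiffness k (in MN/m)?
Model: a uniform prismatic bar under axial load, so k = (A·E) / L.
Convert to SI units:
  E = 188 GPa = 1.88 × 10¹¹ Pa
Substitute:
  k = (0.00831 × (1.88 × 10¹¹)) / 3.96
  k = 3.945 × 10⁸ N/m
Convert: k = 3.945 × 10⁸ N/m = 394.5 MN/m
Final answer: k = 394.5 MN/m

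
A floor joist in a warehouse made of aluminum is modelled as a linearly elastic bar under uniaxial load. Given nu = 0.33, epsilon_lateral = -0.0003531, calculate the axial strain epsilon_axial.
Model: a linearly elastic bar under uniaxial load, so epsilon_lateral = -nu·epsilon_axial.
Solve for epsilon_axial: epsilon_axial = -epsilon_lateral / nu.
Substitute:
  epsilon_axial = -(-0.0003531) / 0.33
  epsilon_axial = 0.00107
Final answer: epsilon_axial = 0.00107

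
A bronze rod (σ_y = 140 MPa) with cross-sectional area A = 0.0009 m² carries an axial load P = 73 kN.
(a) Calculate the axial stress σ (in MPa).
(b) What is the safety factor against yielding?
(a) Axial stress σ = P/A. Convert P = 73 kN = 73000 N.
  σ = 73000 / 0.0009 = 8.111 × 10⁷ Pa = 81.11 MPa
(b) Safety factor SF = σ_y/σ = 140 / 81.11 = 1.726
Final answer: (a) σ = 81.11 MPa, (b) SF = 1.726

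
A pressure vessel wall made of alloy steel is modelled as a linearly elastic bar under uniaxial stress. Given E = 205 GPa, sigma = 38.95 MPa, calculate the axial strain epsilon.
Model: a linearly elastic bar under uniaxial stress, so sigma = E·epsilon.
Solve for epsilon: epsilon = sigma / E.
Convert to SI units:
  E = 205 GPa = 2.05 × 10¹¹ Pa
  sigma = 38.95 MPa = 3.895 × 10⁷ Pa
Substitute:
  epsilon = (3.895 × 10⁷) / (2.05 × 10¹¹)
  epsilon = 0.00019
Final answer: epsilon = 0.00019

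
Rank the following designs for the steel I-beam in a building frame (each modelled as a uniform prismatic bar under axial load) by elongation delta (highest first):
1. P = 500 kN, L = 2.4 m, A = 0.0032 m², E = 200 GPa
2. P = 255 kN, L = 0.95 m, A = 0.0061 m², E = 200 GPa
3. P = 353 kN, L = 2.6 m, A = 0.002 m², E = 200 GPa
Model: a uniform prismatic bar under axial load, so delta = (P·L) / (A·E) (SI units).
  Case 1: delta = (500000 × 2.4) / (0.0032 × (2 × 10¹¹)) = 0.001875 m = 1.875 mm
  Case 2: delta = (255000 × 0.95) / (0.0061 × (2 × 10¹¹)) = 0.0001986 m = 0.1986 mm
  Case 3: delta = (353000 × 2.6) / (0.002 × (2 × 10¹¹)) = 0.002294 m = 2.294 mm
Ordering: 2.294 mm (case 3) > 1.875 mm (case 1) > 0.1986 mm (case 2)
Final answer: 3, 1, 2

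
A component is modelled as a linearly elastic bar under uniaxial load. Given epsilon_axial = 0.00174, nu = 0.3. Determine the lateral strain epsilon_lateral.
Model: a linearly elastic bar under uniaxial load, so epsilon_lateral = -nu·epsilon_axial.
Substitute:
  epsilon_lateral = -(0.3 × 0.00174)
  epsilon_lateral = -0.000522
Final answer: epsilon_lateral = -0.000522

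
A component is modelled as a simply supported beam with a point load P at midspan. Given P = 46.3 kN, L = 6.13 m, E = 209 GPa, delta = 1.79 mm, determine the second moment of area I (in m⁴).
Model: a simply supported beam with a point load P at midspan, so delta = (P·L^3) / (48·E·I).
Solve for I: I = (P·L^3) / (48·delta·E).
Convert to SI units:
  P = 46.3 kN = 46300 N
  E = 209 GPa = 2.09 × 10¹¹ Pa
  delta = 1.79 mm = 0.00179 m
Substitute:
  I = (46300 × 6.13^3) / (48 × 0.00179 × (2.09 × 10¹¹))
  I = 0.0005939 m⁴
Final answer: I = 0.0005939 m⁴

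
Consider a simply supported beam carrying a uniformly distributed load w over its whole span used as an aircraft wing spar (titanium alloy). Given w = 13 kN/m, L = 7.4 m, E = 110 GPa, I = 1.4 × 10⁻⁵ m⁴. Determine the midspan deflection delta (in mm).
Model: a simply supported beam carrying a uniformly distributed load w over its whole span, so delta = (5·w·L^4) / (384·E·I).
Convert to SI units:
  w = 13 kN/m = 13000 N/m
  E = 110 GPa = 1.1 × 10¹¹ Pa
Substitute:
  delta = (5 × 13000 × 7.4^4) / (384 × (1.1 × 10¹¹) × (1.4 × 10⁻⁵))
  delta = 0.3296 m
Convert: delta = 0.3296 m = 329.6 mm
Final answer: delta = 329.6 mm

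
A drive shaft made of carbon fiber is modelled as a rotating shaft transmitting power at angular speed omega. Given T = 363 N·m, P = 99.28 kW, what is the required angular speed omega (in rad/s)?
Model: a rotating shaft transmitting power at angular speed omega, so P = T·omega.
Solve for omega: omega = P / T.
Convert to SI units:
  P = 99.28 kW = 99280 W
Substitute:
  omega = 99280 / 363
  omega = 273.5 rad/s
Final answer: omega = 273.5 rad/s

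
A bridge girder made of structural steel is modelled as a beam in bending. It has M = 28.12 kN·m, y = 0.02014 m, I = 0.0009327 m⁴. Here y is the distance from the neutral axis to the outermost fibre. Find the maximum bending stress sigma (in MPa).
Model: a beam in bending, so sigma = (M·y) / I.
Convert to SI units:
  M = 28.12 kN·m = 28120 N·m
Substitute:
  sigma = (28120 × 0.02014) / 0.0009327
  sigma = 607200 Pa
Convert: sigma = 607200 Pa = 0.6072 MPa
Final answer: sigma = 0.6072 MPa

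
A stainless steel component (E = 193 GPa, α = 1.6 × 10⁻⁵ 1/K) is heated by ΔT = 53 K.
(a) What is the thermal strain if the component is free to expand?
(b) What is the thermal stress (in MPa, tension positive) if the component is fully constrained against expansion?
(a) Free thermal strain ε_th = α·ΔT = (1.6 × 10⁻⁵) × 53 = 0.000848
(b) Fully constrained, the expansion is suppressed, so σ = -E·α·ΔT. Convert E = 193 GPa = 1.93 × 10¹¹ Pa.
  σ = -(1.93 × 10¹¹) × (1.6 × 10⁻⁵) × 53 = -1.637 × 10⁸ Pa = -163.7 MPa (compressive)
Final answer: (a) ε_th = 0.000848, (b) σ = -163.7 MPa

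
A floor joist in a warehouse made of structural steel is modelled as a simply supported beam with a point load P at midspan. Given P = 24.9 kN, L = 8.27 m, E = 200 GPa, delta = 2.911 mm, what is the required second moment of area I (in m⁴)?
Model: a simply supported beam with a point load P at midspan, so delta = (P·L^3) / (48·E·I).
Solve for I: I = (P·L^3) / (48·delta·E).
Convert to SI units:
  P = 24.9 kN = 24900 N
  E = 200 GPa = 2 × 10¹¹ Pa
  delta = 2.911 mm = 0.002911 m
Substitute:
  I = (24900 × 8.27^3) / (48 × 0.002911 × (2 × 10¹¹))
  I = 0.000504 m⁴
Final answer: I = 0.000504 m⁴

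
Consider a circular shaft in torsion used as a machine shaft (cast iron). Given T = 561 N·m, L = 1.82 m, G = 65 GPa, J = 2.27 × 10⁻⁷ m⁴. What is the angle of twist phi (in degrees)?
Model: a circular shaft in torsion, so phi = (T·L) / (G·J).
Convert to SI units:
  G = 65 GPa = 6.5 × 10¹⁰ Pa
Substitute:
  phi = (561 × 1.82) / ((6.5 × 10¹⁰) × (2.27 × 10⁻⁷))
  phi = 0.0692 rad
Convert to degrees: phi = 0.0692 × 180/π = 3.965°
Final answer: phi = 3.965°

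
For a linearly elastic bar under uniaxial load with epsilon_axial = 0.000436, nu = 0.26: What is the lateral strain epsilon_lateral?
Model: a linearly elastic bar under uniaxial load, so epsilon_lateral = -nu·epsilon_axial.
Substitute:
  epsilon_lateral = -(0.26 × 0.000436)
  epsilon_lateral = -0.0001134
Final answer: epsilon_lateral = -0.0001134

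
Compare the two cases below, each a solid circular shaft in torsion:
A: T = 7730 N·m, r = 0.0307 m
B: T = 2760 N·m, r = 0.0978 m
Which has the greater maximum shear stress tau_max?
Model: a solid circular shaft in torsion, so tau_max = (2·T) / (π·r^3) (SI units).
  A: tau_max = (2 × 7730) / (π × 0.0307^3) = 1.701 × 10⁸ Pa = 170.1 MPa
  B: tau_max = (2 × 2760) / (π × 0.0978^3) = 1.878 × 10⁶ Pa = 1.878 MPa
170.1 MPa > 1.878 MPa, so A is larger.
Final answer: A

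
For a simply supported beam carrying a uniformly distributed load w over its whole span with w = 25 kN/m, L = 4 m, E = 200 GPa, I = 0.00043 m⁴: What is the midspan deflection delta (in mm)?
Model: a simply supported beam carrying a uniformly distributed load w over its whole span, so delta = (5·w·L^4) / (384·E·I).
Convert to SI units:
  w = 25 kN/m = 25000 N/m
  E = 200 GPa = 2 × 10¹¹ Pa
Substitute:
  delta = (5 × 25000 × 4^4) / (384 × (2 × 10¹¹) × 0.00043)
  delta = 0.000969 m
Convert: delta = 0.000969 m = 0.969 mm
Final answer: delta = 0.969 mm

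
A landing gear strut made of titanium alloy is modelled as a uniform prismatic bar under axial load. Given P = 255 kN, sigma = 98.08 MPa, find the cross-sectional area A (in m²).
Model: a uniform prismatic bar under axial load, so sigma = P / A.
Solve for A: A = P / sigma.
Convert to SI units:
  P = 255 kN = 255000 N
  sigma = 98.08 MPa = 9.808 × 10⁷ Pa
Substitute:
  A = 255000 / (9.808 × 10⁷)
  A = 0.0026 m²
Final answer: A = 0.0026 m²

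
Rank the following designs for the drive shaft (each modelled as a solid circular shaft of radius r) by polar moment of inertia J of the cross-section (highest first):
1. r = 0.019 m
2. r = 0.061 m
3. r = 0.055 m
Model: a solid circular shaft of radius r, so J = (π·r^4) / 2 (SI units).
  Case 1: J = (π × 0.019^4) / 2 = 2.047 × 10⁻⁷ m⁴
  Case 2: J = (π × 0.061^4) / 2 = 2.175 × 10⁻⁵ m⁴
  Case 3: J = (π × 0.055^4) / 2 = 1.437 × 10⁻⁵ m⁴
Ordering: 2.175 × 10⁻⁵ m⁴ (case 2) > 1.437 × 10⁻⁵ m⁴ (case 3) > 2.047 × 10⁻⁷ m⁴ (case 1)
Final answer: 2, 3, 1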